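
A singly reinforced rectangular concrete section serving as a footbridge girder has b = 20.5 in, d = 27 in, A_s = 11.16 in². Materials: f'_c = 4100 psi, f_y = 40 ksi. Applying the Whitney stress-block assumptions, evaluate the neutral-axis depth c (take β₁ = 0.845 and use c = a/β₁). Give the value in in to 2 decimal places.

c ≈ 7.39 in

T = A_s f_y = 11.16 × 40 = 446.4 kips.
a = T/(0.85 f'_c b) = 446.4/(0.85 × 4.1 × 20.5) = 6.2484 in.
With β₁ = 0.845, c = a/β₁ = 6.2484/0.845 = 7.39 in.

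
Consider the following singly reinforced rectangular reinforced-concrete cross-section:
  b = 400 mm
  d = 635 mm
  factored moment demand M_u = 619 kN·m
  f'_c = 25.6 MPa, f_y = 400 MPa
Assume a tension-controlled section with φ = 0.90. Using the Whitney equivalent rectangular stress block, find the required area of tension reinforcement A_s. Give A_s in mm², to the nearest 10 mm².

A_s ≈ 3040 mm²

M_n = M_u/φ = 619/0.90 = 687.778 kN·m.
With M_n = 0.85 f'_c a b (d − a/2), solve the quadratic for a:
a = d − √(d² − 2M_n/(0.85 f'_c b)) = 635 − √(635² − 2 × 687.778×10⁶/(0.85 × 25.6 × 400)) = 139.84 mm.
A_s = 0.85 f'_c a b / f_y = 0.85 × 25.6 × 139.84 × 400 / 400 = 3042.9 mm².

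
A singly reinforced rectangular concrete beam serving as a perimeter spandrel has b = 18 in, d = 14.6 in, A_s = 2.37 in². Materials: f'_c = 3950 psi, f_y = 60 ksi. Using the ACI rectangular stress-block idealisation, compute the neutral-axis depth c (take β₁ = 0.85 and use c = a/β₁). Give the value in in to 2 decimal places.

c ≈ 2.77 in

T = A_s f_y = 2.37 × 60 = 142.2 kips.
a = T/(0.85 f'_c b) = 142.2/(0.85 × 3.95 × 18) = 2.3529 in.
With β₁ = 0.85, c = a/β₁ = 2.3529/0.85 = 2.77 in.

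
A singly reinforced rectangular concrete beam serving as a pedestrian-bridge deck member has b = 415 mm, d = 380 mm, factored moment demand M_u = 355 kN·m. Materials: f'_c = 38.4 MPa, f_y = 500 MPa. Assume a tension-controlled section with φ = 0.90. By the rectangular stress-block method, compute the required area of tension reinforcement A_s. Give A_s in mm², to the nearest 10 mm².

M_n = M_u/φ = 355/0.90 = 394.444 kN·m.
With M_n = 0.85 f'_c a b (d − a/2), solve the quadratic for a:
a = d − √(d² − 2M_n/(0.85 f'_c b)) = 380 − √(380² − 2 × 394.444×10⁶/(0.85 × 38.4 × 415)) = 86.47 mm.
A_s = 0.85 f'_c a b / f_y = 0.85 × 38.4 × 86.47 × 415 / 500 = 2342.6 mm².

A_s ≈ 2340 mm²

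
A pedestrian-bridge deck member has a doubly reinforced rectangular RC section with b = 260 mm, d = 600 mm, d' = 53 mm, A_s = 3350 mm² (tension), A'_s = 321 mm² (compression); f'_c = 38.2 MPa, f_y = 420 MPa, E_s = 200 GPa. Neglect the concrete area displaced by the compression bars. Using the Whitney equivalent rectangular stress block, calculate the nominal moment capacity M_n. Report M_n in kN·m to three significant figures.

Assume both tension and compression steel yield.
Net tension couple steel: A_s − A'_s = 3029 mm².
a = (A_s − A'_s) f_y / (0.85 f'_c b) = 1272180/(0.85 × 38.2 × 260) = 150.69 mm.
c = a/β₁ = 150.69/0.777 = 193.94 mm; ε'_s = 0.003(c − d')/c = 0.0022 ≥ f_y/E_s = 0.0021, so compression steel does yield.
M_n = (A_s − A'_s) f_y (d − a/2) + A'_s f_y (d − d') = [1272180 × (600 − 75.345) + 134820 × (600 − 53)] × 10⁻⁶ = 667.46 + 73.75 = 741.21 kN·m.

M_n ≈ 741 kN·m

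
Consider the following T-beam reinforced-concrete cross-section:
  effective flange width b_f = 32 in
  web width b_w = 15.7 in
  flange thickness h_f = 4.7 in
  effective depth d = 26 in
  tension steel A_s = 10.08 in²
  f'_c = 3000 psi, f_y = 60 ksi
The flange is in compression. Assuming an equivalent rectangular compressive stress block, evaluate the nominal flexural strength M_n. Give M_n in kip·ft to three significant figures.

Tension: T = A_s f_y = 10.08 × 60 = 604.8 kips.
Try a within the flange: a = T/(0.85 f'_c b_f) = 604.8/(0.85 × 3 × 32) = 7.412 in.
a = 7.412 > h_f = 4.7 in: the block extends into the web. Split into flange-overhang and web parts.
C_f = 0.85 f'_c (b_f − b_w) h_f = 0.85 × 3 × (32 − 15.7) × 4.7 = 195.4 kips.
Remaining web compression depth: a_w = (T − C_f)/(0.85 f'_c b_w) = (604.8 − 195.4)/(0.85 × 3 × 15.7) = 10.226 in.
M_n = C_f(d − h_f/2) + (T − C_f)(d − a_w/2) = 195.4 × (26 − 2.35) + 409.4 × (26 − 5.113) = 4621.2 + 8551.1 = 13172.3 kip·in.
M_n = 13172.3/12 = 1097.69 kip·ft.

M_n ≈ 1100 kip·ft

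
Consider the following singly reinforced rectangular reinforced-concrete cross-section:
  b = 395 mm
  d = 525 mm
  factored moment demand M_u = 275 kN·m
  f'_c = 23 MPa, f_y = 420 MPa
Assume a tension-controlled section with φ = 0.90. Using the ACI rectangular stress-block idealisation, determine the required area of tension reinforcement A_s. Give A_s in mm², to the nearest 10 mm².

A_s ≈ 1500 mm²

M_n = M_u/φ = 275/0.90 = 305.556 kN·m.
With M_n = 0.85 f'_c a b (d − a/2), solve the quadratic for a:
a = d − √(d² − 2M_n/(0.85 f'_c b)) = 525 − √(525² − 2 × 305.556×10⁶/(0.85 × 23 × 395)) = 81.73 mm.
A_s = 0.85 f'_c a b / f_y = 0.85 × 23 × 81.73 × 395 / 420 = 1502.7 mm².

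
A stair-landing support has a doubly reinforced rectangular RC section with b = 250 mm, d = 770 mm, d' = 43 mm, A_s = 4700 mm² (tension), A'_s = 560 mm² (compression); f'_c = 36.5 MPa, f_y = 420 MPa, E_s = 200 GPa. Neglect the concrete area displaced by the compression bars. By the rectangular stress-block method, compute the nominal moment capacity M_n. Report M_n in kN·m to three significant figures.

Assume both tension and compression steel yield.
Net tension couple steel: A_s − A'_s = 4140 mm².
a = (A_s − A'_s) f_y / (0.85 f'_c b) = 1738800/(0.85 × 36.5 × 250) = 224.18 mm.
c = a/β₁ = 224.18/0.789 = 284.13 mm; ε'_s = 0.003(c − d')/c = 0.0025 ≥ f_y/E_s = 0.0021, so compression steel does yield.
M_n = (A_s − A'_s) f_y (d − a/2) + A'_s f_y (d − d') = [1738800 × (770 − 112.09) + 235200 × (770 − 43)] × 10⁻⁶ = 1143.97 + 170.99 = 1314.96 kN·m.

M_n ≈ 1310 kN·m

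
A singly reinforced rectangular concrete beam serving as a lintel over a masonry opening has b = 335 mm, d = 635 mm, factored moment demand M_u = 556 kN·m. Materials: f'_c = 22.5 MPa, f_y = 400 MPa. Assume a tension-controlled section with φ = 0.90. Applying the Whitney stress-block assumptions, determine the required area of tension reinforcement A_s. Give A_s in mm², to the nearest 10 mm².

A_s ≈ 2820 mm²

M_n = M_u/φ = 556/0.90 = 617.778 kN·m.
With M_n = 0.85 f'_c a b (d − a/2), solve the quadratic for a:
a = d − √(d² − 2M_n/(0.85 f'_c b)) = 635 − √(635² − 2 × 617.778×10⁶/(0.85 × 22.5 × 335)) = 176.33 mm.
A_s = 0.85 f'_c a b / f_y = 0.85 × 22.5 × 176.33 × 335 / 400 = 2824.3 mm².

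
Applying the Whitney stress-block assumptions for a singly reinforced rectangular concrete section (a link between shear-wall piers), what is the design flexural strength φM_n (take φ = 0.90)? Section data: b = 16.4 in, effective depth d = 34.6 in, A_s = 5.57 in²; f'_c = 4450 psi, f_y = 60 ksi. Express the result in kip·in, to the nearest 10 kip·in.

T = A_s f_y = 5.57 × 60 = 334.2 kips.
a = T/(0.85 f'_c b) = 334.2/(0.85 × 4.45 × 16.4) = 5.387 in.
M_n = T(d − a/2) = 334.2 × (34.6 − 2.6935) = 10663.2 kip·in.
φM_n = 0.90 × 10663.2 = 9596.9 kip·in.

φM_n ≈ 9600 kip·in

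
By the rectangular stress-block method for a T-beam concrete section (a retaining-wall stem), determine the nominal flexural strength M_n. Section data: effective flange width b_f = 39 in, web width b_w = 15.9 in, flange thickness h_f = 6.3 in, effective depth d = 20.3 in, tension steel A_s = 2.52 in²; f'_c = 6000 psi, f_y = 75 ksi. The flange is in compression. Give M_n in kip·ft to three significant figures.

M_n ≈ 312 kip·ft

Tension: T = A_s f_y = 2.52 × 75 = 189 kips.
Try a within the flange: a = T/(0.85 f'_c b_f) = 189/(0.85 × 6 × 39) = 0.950 in.
Since a = 0.950 ≤ h_f = 6.3 in, the stress block lies entirely in the flange; analyse as a rectangular beam of width b_f.
M_n = T(d − a/2) = 189 × (20.3 − 0.475) = 3746.9 kip·in.
M_n = 3746.9/12 = 312.24 kip·ft.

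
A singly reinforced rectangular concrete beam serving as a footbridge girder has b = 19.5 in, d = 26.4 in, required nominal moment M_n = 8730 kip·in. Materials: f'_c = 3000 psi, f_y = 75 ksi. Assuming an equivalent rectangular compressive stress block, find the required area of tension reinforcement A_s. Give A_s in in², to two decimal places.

A_s ≈ 5.17 in²

From M_n = 0.85 f'_c a b (d − a/2):
a = d − √(d² − 2M_n/(0.85 f'_c b)) = 26.4 − √(26.4² − 2 × 8730/(0.85 × 3 × 19.5)) = 7.804 in.
A_s = 0.85 f'_c a b / f_y = 0.85 × 3 × 7.804 × 19.5 / 75 = 5.174 in².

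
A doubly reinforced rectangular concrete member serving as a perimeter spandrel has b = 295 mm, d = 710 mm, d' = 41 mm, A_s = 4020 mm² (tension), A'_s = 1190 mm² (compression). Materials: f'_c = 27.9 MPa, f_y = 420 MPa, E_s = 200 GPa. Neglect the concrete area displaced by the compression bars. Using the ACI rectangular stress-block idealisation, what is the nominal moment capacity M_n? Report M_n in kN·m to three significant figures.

M_n ≈ 1080 kN·m

Assume both tension and compression steel yield.
Net tension couple steel: A_s − A'_s = 2830 mm².
a = (A_s − A'_s) f_y / (0.85 f'_c b) = 1188600/(0.85 × 27.9 × 295) = 169.90 mm.
c = a/β₁ = 169.90/0.85 = 199.88 mm; ε'_s = 0.003(c − d')/c = 0.0024 ≥ f_y/E_s = 0.0021, so compression steel does yield.
M_n = (A_s − A'_s) f_y (d − a/2) + A'_s f_y (d − d') = [1188600 × (710 − 84.95) + 499800 × (710 − 41)] × 10⁻⁶ = 742.93 + 334.37 = 1077.30 kN·m.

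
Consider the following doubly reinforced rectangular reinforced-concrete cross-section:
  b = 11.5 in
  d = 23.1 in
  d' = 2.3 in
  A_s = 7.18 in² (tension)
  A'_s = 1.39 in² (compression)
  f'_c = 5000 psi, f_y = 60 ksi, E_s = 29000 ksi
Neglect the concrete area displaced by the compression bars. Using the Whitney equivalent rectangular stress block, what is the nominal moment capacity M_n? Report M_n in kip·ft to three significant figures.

M_n ≈ 710 kip·ft

Assume both steels yield.
a = (A_s − A'_s) f_y/(0.85 f'_c b) = (7.18 − 1.39) × 60/(0.85 × 5 × 11.5) = 7.108 in.
c = a/β₁ = 7.108/0.8 = 8.885 in; ε'_s = 0.003(c − d')/c = 0.0022 ≥ ε_y = 0.0021, so the compression steel yields.
M_n = (A_s − A'_s) f_y (d − a/2) + A'_s f_y (d − d') = 347.4 × (23.1 − 3.554) + 83.4 × (23.1 − 2.3) = 6790.3 + 1734.7 = 8525.0 kip·in = 8525.0/12 = 710.42 kip·ft.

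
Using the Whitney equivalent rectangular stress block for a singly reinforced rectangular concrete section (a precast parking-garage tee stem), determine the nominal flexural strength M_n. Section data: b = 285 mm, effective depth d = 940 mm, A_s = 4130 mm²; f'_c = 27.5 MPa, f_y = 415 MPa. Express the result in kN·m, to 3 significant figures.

M_n ≈ 1390 kN·m

T = A_s f_y = 4130 × 415 = 1713950 N = 1713.95 kN.
From C = T: a = T/(0.85 f'_c b) = 1713950/(0.85 × 27.5 × 285) = 257.28 mm.
M_n = T(d − a/2) = 1713.95 kN × (940 − 128.64) mm = 1390.63 kN·m.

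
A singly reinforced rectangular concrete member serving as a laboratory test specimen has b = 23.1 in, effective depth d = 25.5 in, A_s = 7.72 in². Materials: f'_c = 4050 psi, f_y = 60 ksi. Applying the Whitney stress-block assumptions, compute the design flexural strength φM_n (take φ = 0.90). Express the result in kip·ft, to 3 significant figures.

φM_n ≈ 785 kip·ft

T = A_s f_y = 7.72 × 60 = 463.2 kips.
a = T/(0.85 f'_c b) = 463.2/(0.85 × 4.05 × 23.1) = 5.825 in.
M_n = T(d − a/2) = 463.2 × (25.5 − 2.9125) = 10462.5 kip·in = 10462.5/12 = 871.88 kip·ft.
φM_n = 0.90 × 871.88 = 784.69 kip·ft.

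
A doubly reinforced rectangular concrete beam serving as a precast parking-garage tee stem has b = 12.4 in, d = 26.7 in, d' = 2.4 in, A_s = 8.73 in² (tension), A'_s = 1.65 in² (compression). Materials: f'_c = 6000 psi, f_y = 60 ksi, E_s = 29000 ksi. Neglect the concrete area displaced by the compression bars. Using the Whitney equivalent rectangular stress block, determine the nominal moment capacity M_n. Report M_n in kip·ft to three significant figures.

Assume both steels yield.
a = (A_s − A'_s) f_y/(0.85 f'_c b) = (8.73 − 1.65) × 60/(0.85 × 6 × 12.4) = 6.717 in.
c = a/β₁ = 6.717/0.75 = 8.956 in; ε'_s = 0.003(c − d')/c = 0.0022 ≥ ε_y = 0.0021, so the compression steel yields.
M_n = (A_s − A'_s) f_y (d − a/2) + A'_s f_y (d − d') = 424.8 × (26.7 − 3.3585) + 99 × (26.7 − 2.4) = 9915.5 + 2405.7 = 12321.2 kip·in = 12321.2/12 = 1026.77 kip·ft.

M_n ≈ 1030 kip·ft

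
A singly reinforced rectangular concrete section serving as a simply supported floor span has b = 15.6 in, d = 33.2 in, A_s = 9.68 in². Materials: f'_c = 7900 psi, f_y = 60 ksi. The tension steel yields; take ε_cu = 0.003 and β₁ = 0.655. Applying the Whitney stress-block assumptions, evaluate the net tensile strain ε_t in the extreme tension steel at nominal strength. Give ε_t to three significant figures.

ε_t ≈ 0.00877

a = A_s f_y/(0.85 f'_c b) = 5.544 in.
β₁ = 0.655, so c = a/β₁ = 5.544/0.655 = 8.464 in.
From the linear strain diagram with ε_cu = 0.003: ε_t = 0.003 (d − c)/c = 0.003 × (33.2 − 8.464)/8.464 = 0.00877.
Since ε_t ≥ 0.005, the section is tension-controlled.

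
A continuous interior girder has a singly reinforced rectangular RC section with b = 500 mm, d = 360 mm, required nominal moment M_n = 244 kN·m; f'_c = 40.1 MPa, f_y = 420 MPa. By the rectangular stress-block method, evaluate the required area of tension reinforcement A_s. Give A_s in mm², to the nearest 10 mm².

With M_n = 0.85 f'_c a b (d − a/2), solve the quadratic for a:
a = d − √(d² − 2M_n/(0.85 f'_c b)) = 360 − √(360² − 2 × 244×10⁶/(0.85 × 40.1 × 500)) = 42.25 mm.
A_s = 0.85 f'_c a b / f_y = 0.85 × 40.1 × 42.25 × 500 / 420 = 1714.4 mm².

A_s ≈ 1710 mm²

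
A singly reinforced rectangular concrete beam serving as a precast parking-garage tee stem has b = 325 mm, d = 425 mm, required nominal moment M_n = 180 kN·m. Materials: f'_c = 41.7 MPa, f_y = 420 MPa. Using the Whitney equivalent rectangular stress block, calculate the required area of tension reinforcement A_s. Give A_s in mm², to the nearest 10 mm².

With M_n = 0.85 f'_c a b (d − a/2), solve the quadratic for a:
a = d − √(d² − 2M_n/(0.85 f'_c b)) = 425 − √(425² − 2 × 180×10⁶/(0.85 × 41.7 × 325)) = 38.51 mm.
A_s = 0.85 f'_c a b / f_y = 0.85 × 41.7 × 38.51 × 325 / 420 = 1056.2 mm².

A_s ≈ 1060 mm²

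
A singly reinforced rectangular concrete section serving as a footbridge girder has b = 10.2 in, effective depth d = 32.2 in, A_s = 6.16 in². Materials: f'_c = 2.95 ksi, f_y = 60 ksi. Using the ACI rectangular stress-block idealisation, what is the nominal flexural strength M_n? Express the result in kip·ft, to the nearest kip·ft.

T = A_s f_y = 6.16 × 60 = 369.6 kips.
a = T/(0.85 f'_c b) = 369.6/(0.85 × 2.95 × 10.2) = 14.451 in.
M_n = T(d − a/2) = 369.6 × (32.2 − 7.2255) = 9230.6 kip·in = 9230.6/12 = 769.22 kip·ft.

M_n ≈ 769 kip·ft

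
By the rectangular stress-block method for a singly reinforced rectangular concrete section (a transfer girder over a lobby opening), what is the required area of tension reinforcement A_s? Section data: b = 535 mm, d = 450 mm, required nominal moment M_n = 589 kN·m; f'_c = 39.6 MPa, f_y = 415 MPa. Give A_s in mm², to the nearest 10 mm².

A_s ≈ 3460 mm²

With M_n = 0.85 f'_c a b (d − a/2), solve the quadratic for a:
a = d − √(d² − 2M_n/(0.85 f'_c b)) = 450 − √(450² − 2 × 589×10⁶/(0.85 × 39.6 × 535)) = 79.75 mm.
A_s = 0.85 f'_c a b / f_y = 0.85 × 39.6 × 79.75 × 535 / 415 = 3460.6 mm².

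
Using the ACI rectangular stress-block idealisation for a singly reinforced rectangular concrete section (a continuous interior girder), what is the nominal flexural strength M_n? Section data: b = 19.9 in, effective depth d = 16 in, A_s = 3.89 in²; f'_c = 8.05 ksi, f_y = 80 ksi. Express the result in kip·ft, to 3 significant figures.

M_n ≈ 385 kip·ft

T = A_s f_y = 3.89 × 80 = 311.2 kips.
a = T/(0.85 f'_c b) = 311.2/(0.85 × 8.05 × 19.9) = 2.285 in.
M_n = T(d − a/2) = 311.2 × (16 − 1.1425) = 4623.7 kip·in = 4623.7/12 = 385.31 kip·ft.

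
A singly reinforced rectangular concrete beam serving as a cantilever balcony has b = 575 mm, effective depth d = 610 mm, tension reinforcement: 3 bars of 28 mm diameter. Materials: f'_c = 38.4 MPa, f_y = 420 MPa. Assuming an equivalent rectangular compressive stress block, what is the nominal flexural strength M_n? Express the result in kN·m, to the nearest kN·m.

A_s = 3 × 616 = 1848 mm².
T = A_s f_y = 1848 × 420 = 776160 N = 776.16 kN.
From C = T: a = T/(0.85 f'_c b) = 776160/(0.85 × 38.4 × 575) = 41.36 mm.
M_n = T(d − a/2) = 776.16 kN × (610 − 20.68) mm = 457.41 kN·m.

M_n ≈ 457 kN·m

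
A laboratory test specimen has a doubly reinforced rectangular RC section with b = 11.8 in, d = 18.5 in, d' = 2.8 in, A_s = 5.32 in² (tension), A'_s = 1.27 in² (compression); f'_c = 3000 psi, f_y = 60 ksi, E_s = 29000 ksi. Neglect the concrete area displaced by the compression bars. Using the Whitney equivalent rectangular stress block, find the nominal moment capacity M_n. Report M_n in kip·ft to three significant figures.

M_n ≈ 393 kip·ft

Assume both steels yield.
a = (A_s − A'_s) f_y/(0.85 f'_c b) = (5.32 − 1.27) × 60/(0.85 × 3 × 11.8) = 8.076 in.
c = a/β₁ = 8.076/0.85 = 9.501 in; ε'_s = 0.003(c − d')/c = 0.0021 ≥ ε_y = 0.0021, so the compression steel yields.
M_n = (A_s − A'_s) f_y (d − a/2) + A'_s f_y (d − d') = 243 × (18.5 − 4.038) + 76.2 × (18.5 − 2.8) = 3514.3 + 1196.3 = 4710.6 kip·in = 4710.6/12 = 392.55 kip·ft.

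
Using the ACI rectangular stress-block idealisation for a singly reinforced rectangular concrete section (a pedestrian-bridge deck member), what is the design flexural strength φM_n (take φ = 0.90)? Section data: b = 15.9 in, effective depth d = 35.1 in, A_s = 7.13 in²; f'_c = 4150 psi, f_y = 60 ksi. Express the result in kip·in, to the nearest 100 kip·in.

φM_n ≈ 12000 kip·in

T = A_s f_y = 7.13 × 60 = 427.8 kips.
a = T/(0.85 f'_c b) = 427.8/(0.85 × 4.15 × 15.9) = 7.627 in.
M_n = T(d − a/2) = 427.8 × (35.1 − 3.8135) = 13384.4 kip·in.
φM_n = 0.90 × 13384.4 = 12046.0 kip·in.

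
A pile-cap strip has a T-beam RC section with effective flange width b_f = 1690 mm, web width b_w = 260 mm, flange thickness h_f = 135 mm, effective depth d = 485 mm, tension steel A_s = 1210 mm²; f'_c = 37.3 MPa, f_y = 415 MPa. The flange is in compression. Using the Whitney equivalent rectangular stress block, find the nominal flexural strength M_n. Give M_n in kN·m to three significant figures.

Tension: T = A_s f_y = 1210 × 415 = 502150 N.
Try a within the flange: a = T/(0.85 f'_c b_f) = 502150/(0.85 × 37.3 × 1690) = 9.37 mm.
Since a = 9.37 ≤ h_f = 135 mm, the stress block lies entirely in the flange; analyse as a rectangular beam of width b_f.
M_n = T(d − a/2) = 502150 × (485 − 4.685) = 241.19 × 10⁶ N·mm.
M_n = 241.19 kN·m.

M_n ≈ 241 kN·m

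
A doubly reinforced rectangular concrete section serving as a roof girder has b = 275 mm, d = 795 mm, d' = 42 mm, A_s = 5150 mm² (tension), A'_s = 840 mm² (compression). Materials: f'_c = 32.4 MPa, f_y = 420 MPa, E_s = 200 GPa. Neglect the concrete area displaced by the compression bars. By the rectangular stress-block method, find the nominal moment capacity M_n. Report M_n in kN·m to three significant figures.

M_n ≈ 1490 kN·m

Assume both tension and compression steel yield.
Net tension couple steel: A_s − A'_s = 4310 mm².
a = (A_s − A'_s) f_y / (0.85 f'_c b) = 1810200/(0.85 × 32.4 × 275) = 239.02 mm.
c = a/β₁ = 239.02/0.819 = 291.84 mm; ε'_s = 0.003(c − d')/c = 0.0026 ≥ f_y/E_s = 0.0021, so compression steel does yield.
M_n = (A_s − A'_s) f_y (d − a/2) + A'_s f_y (d − d') = [1810200 × (795 − 119.51) + 352800 × (795 − 42)] × 10⁻⁶ = 1222.77 + 265.66 = 1488.43 kN·m.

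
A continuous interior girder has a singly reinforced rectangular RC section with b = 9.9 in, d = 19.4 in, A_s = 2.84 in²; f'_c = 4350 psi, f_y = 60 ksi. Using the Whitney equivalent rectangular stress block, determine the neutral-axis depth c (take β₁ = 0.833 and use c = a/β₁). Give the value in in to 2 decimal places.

c ≈ 5.59 in

T = A_s f_y = 2.84 × 60 = 170.4 kips.
a = T/(0.85 f'_c b) = 170.4/(0.85 × 4.35 × 9.9) = 4.6551 in.
With β₁ = 0.833, c = a/β₁ = 4.6551/0.833 = 5.59 in.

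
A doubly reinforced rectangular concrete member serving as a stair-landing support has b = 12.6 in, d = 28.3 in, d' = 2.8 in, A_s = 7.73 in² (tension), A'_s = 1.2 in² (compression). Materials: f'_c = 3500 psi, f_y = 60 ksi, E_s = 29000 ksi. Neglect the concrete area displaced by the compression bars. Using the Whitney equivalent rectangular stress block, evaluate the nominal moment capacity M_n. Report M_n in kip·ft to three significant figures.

Assume both steels yield.
a = (A_s − A'_s) f_y/(0.85 f'_c b) = (7.73 − 1.2) × 60/(0.85 × 3.5 × 12.6) = 10.452 in.
c = a/β₁ = 10.452/0.85 = 12.296 in; ε'_s = 0.003(c − d')/c = 0.0023 ≥ ε_y = 0.0021, so the compression steel yields.
M_n = (A_s − A'_s) f_y (d − a/2) + A'_s f_y (d − d') = 391.8 × (28.3 − 5.226) + 72 × (28.3 − 2.8) = 9040.4 + 1836.0 = 10876.4 kip·in = 10876.4/12 = 906.37 kip·ft.

M_n ≈ 906 kip·ft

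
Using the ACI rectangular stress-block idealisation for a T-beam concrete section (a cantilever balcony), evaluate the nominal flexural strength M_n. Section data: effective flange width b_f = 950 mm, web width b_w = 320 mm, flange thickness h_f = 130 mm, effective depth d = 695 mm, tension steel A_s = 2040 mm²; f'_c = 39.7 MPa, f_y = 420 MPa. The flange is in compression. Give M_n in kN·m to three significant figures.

M_n ≈ 584 kN·m

Tension: T = A_s f_y = 2040 × 420 = 856800 N.
Try a within the flange: a = T/(0.85 f'_c b_f) = 856800/(0.85 × 39.7 × 950) = 26.73 mm.
Since a = 26.73 ≤ h_f = 130 mm, the stress block lies entirely in the flange; analyse as a rectangular beam of width b_f.
M_n = T(d − a/2) = 856800 × (695 − 13.365) = 584.02 × 10⁶ N·mm.
M_n = 584.02 kN·m.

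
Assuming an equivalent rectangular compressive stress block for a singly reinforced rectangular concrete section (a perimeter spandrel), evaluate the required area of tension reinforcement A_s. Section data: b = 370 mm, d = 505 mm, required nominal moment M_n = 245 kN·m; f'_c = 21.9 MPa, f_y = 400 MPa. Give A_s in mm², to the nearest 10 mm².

A_s ≈ 1310 mm²

With M_n = 0.85 f'_c a b (d − a/2), solve the quadratic for a:
a = d − √(d² − 2M_n/(0.85 f'_c b)) = 505 − √(505² − 2 × 245×10⁶/(0.85 × 21.9 × 370)) = 76.19 mm.
A_s = 0.85 f'_c a b / f_y = 0.85 × 21.9 × 76.19 × 370 / 400 = 1311.9 mm².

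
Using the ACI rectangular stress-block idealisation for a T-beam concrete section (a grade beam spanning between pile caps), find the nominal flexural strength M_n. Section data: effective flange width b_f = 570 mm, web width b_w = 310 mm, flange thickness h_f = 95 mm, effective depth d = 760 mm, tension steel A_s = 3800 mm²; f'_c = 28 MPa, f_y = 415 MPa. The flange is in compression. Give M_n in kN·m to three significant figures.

Tension: T = A_s f_y = 3800 × 415 = 1577000 N.
Try a within the flange: a = T/(0.85 f'_c b_f) = 1577000/(0.85 × 28 × 570) = 116.25 mm.
a = 116.25 > h_f = 95 mm: the block extends into the web. Split into flange-overhang and web parts.
C_f = 0.85 f'_c (b_f − b_w) h_f = 0.85 × 28 × (570 − 310) × 95 = 587860 N.
Remaining web compression depth: a_w = (T − C_f)/(0.85 f'_c b_w) = (1577000 − 587860)/(0.85 × 28 × 310) = 134.07 mm.
M_n = C_f(d − h_f/2) + (T − C_f)(d − a_w/2) = 587860 × (760 − 47.5) + 989140 × (760 − 67.035) = 418.85 + 685.44 = 1104.29 × 10⁶ N·mm.
M_n = 1104.29 kN·m.

M_n ≈ 1100 kN·m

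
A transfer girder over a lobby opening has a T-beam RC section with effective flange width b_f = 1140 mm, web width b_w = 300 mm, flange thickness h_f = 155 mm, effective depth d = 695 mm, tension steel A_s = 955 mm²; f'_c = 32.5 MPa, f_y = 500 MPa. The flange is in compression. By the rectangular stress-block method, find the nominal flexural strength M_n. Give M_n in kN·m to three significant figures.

M_n ≈ 328 kN·m

Tension: T = A_s f_y = 955 × 500 = 477500 N.
Try a within the flange: a = T/(0.85 f'_c b_f) = 477500/(0.85 × 32.5 × 1140) = 15.16 mm.
Since a = 15.16 ≤ h_f = 155 mm, the stress block lies entirely in the flange; analyse as a rectangular beam of width b_f.
M_n = T(d − a/2) = 477500 × (695 − 7.58) = 328.24 × 10⁶ N·mm.
M_n = 328.24 kN·m.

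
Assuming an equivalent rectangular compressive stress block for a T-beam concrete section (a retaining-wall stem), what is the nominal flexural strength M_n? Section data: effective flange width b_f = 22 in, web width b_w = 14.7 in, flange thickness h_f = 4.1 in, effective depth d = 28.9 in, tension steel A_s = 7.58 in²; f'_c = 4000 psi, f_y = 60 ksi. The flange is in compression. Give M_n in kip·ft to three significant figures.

Tension: T = A_s f_y = 7.58 × 60 = 454.8 kips.
Try a within the flange: a = T/(0.85 f'_c b_f) = 454.8/(0.85 × 4 × 22) = 6.080 in.
a = 6.080 > h_f = 4.1 in: the block extends into the web. Split into flange-overhang and web parts.
C_f = 0.85 f'_c (b_f − b_w) h_f = 0.85 × 4 × (22 − 14.7) × 4.1 = 101.8 kips.
Remaining web compression depth: a_w = (T − C_f)/(0.85 f'_c b_w) = (454.8 − 101.8)/(0.85 × 4 × 14.7) = 7.063 in.
M_n = C_f(d − h_f/2) + (T − C_f)(d − a_w/2) = 101.8 × (28.9 − 2.05) + 353 × (28.9 − 3.5315) = 2733.3 + 8955.1 = 11688.4 kip·in.
M_n = 11688.4/12 = 974.03 kip·ft.

M_n ≈ 974 kip·ft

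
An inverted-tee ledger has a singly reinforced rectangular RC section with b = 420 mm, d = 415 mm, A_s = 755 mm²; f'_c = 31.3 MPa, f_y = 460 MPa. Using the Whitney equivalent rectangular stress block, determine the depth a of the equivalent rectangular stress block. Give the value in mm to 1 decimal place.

T = A_s f_y = 755 × 460 = 347300 N = 347.3 kN.
Setting C = 0.85 f'_c a b equal to T: a = 347300/(0.85 × 31.3 × 420) = 31.1 mm.

a ≈ 31.1 mm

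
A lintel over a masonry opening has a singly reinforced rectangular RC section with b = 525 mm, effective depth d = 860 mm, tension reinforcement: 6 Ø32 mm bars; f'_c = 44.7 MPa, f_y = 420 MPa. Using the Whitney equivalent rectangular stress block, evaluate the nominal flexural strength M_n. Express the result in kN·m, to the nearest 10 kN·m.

M_n ≈ 1640 kN·m

A_s = 6 × 804 = 4824 mm².
T = A_s f_y = 4824 × 420 = 2026080 N = 2026.08 kN.
From C = T: a = T/(0.85 f'_c b) = 2026080/(0.85 × 44.7 × 525) = 101.57 mm.
M_n = T(d − a/2) = 2026.08 kN × (860 − 50.785) mm = 1639.53 kN·m.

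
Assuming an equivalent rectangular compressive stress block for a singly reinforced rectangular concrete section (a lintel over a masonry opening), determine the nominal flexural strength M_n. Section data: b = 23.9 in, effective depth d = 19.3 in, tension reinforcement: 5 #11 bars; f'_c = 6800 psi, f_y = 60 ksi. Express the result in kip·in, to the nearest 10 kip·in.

M_n ≈ 8240 kip·in

A_s = 5 × 1.56 = 7.8 in².
T = A_s f_y = 7.8 × 60 = 468 kips.
a = T/(0.85 f'_c b) = 468/(0.85 × 6.8 × 23.9) = 3.388 in.
M_n = T(d − a/2) = 468 × (19.3 − 1.694) = 8239.6 kip·in.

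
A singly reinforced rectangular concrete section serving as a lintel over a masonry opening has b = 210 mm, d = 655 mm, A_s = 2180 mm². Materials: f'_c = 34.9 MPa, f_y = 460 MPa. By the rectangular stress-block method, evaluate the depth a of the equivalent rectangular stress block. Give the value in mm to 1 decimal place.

a ≈ 161.0 mm

T = A_s f_y = 2180 × 460 = 1002800 N = 1002.8 kN.
Setting C = 0.85 f'_c a b equal to T: a = 1002800/(0.85 × 34.9 × 210) = 161.0 mm.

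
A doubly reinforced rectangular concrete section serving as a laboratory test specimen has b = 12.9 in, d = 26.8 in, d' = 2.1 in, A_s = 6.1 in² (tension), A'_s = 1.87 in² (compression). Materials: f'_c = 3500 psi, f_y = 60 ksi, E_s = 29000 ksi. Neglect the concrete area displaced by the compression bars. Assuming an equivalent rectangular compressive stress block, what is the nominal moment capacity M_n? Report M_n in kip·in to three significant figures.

M_n ≈ 8730 kip·in

Assume both steels yield.
a = (A_s − A'_s) f_y/(0.85 f'_c b) = (6.1 − 1.87) × 60/(0.85 × 3.5 × 12.9) = 6.613 in.
c = a/β₁ = 6.613/0.85 = 7.780 in; ε'_s = 0.003(c − d')/c = 0.0022 ≥ ε_y = 0.0021, so the compression steel yields.
M_n = (A_s − A'_s) f_y (d − a/2) + A'_s f_y (d − d') = 253.8 × (26.8 − 3.3065) + 112.2 × (26.8 − 2.1) = 5962.7 + 2771.3 = 8734.0 kip·in.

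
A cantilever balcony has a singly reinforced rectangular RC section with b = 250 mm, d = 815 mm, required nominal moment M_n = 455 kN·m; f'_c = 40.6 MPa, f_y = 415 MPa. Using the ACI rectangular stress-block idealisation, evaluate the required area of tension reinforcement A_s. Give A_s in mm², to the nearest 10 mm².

With M_n = 0.85 f'_c a b (d − a/2), solve the quadratic for a:
a = d − √(d² − 2M_n/(0.85 f'_c b)) = 815 − √(815² − 2 × 455×10⁶/(0.85 × 40.6 × 250)) = 67.51 mm.
A_s = 0.85 f'_c a b / f_y = 0.85 × 40.6 × 67.51 × 250 / 415 = 1403.5 mm².

A_s ≈ 1400 mm²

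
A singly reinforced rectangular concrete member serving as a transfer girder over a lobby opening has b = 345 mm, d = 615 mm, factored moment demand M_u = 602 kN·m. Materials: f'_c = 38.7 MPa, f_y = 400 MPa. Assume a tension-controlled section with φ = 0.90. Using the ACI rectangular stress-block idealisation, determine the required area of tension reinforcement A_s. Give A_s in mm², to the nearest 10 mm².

A_s ≈ 2970 mm²

M_n = M_u/φ = 602/0.90 = 668.889 kN·m.
With M_n = 0.85 f'_c a b (d − a/2), solve the quadratic for a:
a = d − √(d² − 2M_n/(0.85 f'_c b)) = 615 − √(615² − 2 × 668.889×10⁶/(0.85 × 38.7 × 345)) = 104.76 mm.
A_s = 0.85 f'_c a b / f_y = 0.85 × 38.7 × 104.76 × 345 / 400 = 2972.2 mm².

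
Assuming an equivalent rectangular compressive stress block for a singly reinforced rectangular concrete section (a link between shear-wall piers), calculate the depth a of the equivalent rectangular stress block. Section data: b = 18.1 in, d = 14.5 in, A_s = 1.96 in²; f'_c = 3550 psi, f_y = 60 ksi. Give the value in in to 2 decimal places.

a ≈ 2.15 in

T = A_s f_y = 1.96 × 60 = 117.6 kips.
a = T/(0.85 f'_c b) = 117.6/(0.85 × 3.55 × 18.1) = 2.15 in.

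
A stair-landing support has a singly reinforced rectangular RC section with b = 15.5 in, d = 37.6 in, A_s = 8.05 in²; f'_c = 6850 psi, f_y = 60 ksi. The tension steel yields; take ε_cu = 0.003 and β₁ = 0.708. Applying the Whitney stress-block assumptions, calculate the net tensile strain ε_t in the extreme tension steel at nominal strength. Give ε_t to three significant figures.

a = A_s f_y/(0.85 f'_c b) = 5.352 in.
β₁ = 0.708, so c = a/β₁ = 5.352/0.708 = 7.559 in.
From the linear strain diagram with ε_cu = 0.003: ε_t = 0.003 (d − c)/c = 0.003 × (37.6 − 7.559)/7.559 = 0.0119.
Since ε_t ≥ 0.005, the section is tension-controlled.

ε_t ≈ 0.0119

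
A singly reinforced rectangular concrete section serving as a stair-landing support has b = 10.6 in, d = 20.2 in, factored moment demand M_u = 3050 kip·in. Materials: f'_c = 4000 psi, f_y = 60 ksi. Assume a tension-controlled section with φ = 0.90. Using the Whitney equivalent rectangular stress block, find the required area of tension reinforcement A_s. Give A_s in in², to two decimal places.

A_s ≈ 3.22 in²

M_n = M_u/φ = 3050/0.90 = 3388.89 kip·in.
From M_n = 0.85 f'_c a b (d − a/2):
a = d − √(d² − 2M_n/(0.85 f'_c b)) = 20.2 − √(20.2² − 2 × 3388.89/(0.85 × 4 × 10.6)) = 5.368 in.
A_s = 0.85 f'_c a b / f_y = 0.85 × 4 × 5.368 × 10.6 / 60 = 3.224 in².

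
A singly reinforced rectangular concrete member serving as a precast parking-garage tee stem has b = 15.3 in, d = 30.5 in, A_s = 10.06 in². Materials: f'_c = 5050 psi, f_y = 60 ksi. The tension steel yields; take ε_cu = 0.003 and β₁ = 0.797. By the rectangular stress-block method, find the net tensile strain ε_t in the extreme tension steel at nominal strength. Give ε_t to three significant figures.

a = A_s f_y/(0.85 f'_c b) = 9.191 in.
β₁ = 0.797, so c = a/β₁ = 9.191/0.797 = 11.532 in.
From the linear strain diagram with ε_cu = 0.003: ε_t = 0.003 (d − c)/c = 0.003 × (30.5 − 11.532)/11.532 = 0.00493.
ε_t is between 0.004 and 0.005 — transition zone.

ε_t ≈ 0.00493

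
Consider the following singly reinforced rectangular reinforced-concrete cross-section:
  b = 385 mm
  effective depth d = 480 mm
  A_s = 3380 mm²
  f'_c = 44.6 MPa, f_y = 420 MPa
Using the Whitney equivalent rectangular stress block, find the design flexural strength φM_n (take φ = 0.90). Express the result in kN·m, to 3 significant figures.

φM_n ≈ 551 kN·m

T = A_s f_y = 3380 × 420 = 1419600 N = 1419.6 kN.
From C = T: a = T/(0.85 f'_c b) = 1419600/(0.85 × 44.6 × 385) = 97.26 mm.
M_n = T(d − a/2) = 1419.6 kN × (480 − 48.63) mm = 612.37 kN·m.
φM_n = 0.90 × 612.37 = 551.13 kN·m.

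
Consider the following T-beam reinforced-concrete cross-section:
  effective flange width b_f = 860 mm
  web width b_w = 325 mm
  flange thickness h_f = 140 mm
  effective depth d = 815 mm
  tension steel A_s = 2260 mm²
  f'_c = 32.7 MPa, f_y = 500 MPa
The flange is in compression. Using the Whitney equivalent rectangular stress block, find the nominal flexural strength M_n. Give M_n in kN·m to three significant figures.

Tension: T = A_s f_y = 2260 × 500 = 1130000 N.
Try a within the flange: a = T/(0.85 f'_c b_f) = 1130000/(0.85 × 32.7 × 860) = 47.27 mm.
Since a = 47.27 ≤ h_f = 140 mm, the stress block lies entirely in the flange; analyse as a rectangular beam of width b_f.
M_n = T(d − a/2) = 1130000 × (815 − 23.635) = 894.24 × 10⁶ N·mm.
M_n = 894.24 kN·m.

M_n ≈ 894 kN·m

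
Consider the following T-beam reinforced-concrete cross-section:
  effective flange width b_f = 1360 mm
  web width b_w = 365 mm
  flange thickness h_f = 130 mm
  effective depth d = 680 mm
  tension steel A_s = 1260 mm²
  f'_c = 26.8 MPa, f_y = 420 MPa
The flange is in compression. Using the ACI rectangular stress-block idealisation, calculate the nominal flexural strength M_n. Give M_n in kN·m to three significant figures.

M_n ≈ 355 kN·m

Tension: T = A_s f_y = 1260 × 420 = 529200 N.
Try a within the flange: a = T/(0.85 f'_c b_f) = 529200/(0.85 × 26.8 × 1360) = 17.08 mm.
Since a = 17.08 ≤ h_f = 130 mm, the stress block lies entirely in the flange; analyse as a rectangular beam of width b_f.
M_n = T(d − a/2) = 529200 × (680 − 8.54) = 355.34 × 10⁶ N·mm.
M_n = 355.34 kN·m.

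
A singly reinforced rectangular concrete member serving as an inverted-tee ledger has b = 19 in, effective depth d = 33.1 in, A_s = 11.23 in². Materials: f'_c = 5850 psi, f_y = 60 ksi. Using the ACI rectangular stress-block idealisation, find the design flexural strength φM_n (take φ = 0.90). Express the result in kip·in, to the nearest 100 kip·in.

φM_n ≈ 17900 kip·in

T = A_s f_y = 11.23 × 60 = 673.8 kips.
a = T/(0.85 f'_c b) = 673.8/(0.85 × 5.85 × 19) = 7.132 in.
M_n = T(d − a/2) = 673.8 × (33.1 − 3.566) = 19900.0 kip·in.
φM_n = 0.90 × 19900.0 = 17910.0 kip·in.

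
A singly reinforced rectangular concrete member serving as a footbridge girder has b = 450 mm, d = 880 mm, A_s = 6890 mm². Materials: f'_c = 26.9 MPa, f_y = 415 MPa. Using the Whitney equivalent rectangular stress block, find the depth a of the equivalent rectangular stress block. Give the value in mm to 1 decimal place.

a ≈ 277.9 mm

T = A_s f_y = 6890 × 415 = 2859350 N = 2859.35 kN.
Setting C = 0.85 f'_c a b equal to T: a = 2859350/(0.85 × 26.9 × 450) = 277.9 mm.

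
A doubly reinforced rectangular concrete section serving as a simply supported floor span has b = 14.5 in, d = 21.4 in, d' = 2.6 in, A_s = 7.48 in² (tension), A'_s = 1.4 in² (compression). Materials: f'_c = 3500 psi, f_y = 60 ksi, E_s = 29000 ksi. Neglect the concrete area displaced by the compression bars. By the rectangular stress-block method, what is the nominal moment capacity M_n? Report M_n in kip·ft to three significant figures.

Assume both steels yield.
a = (A_s − A'_s) f_y/(0.85 f'_c b) = (7.48 − 1.4) × 60/(0.85 × 3.5 × 14.5) = 8.457 in.
c = a/β₁ = 8.457/0.85 = 9.949 in; ε'_s = 0.003(c − d')/c = 0.0022 ≥ ε_y = 0.0021, so the compression steel yields.
M_n = (A_s − A'_s) f_y (d − a/2) + A'_s f_y (d − d') = 364.8 × (21.4 − 4.2285) + 84 × (21.4 − 2.6) = 6264.2 + 1579.2 = 7843.4 kip·in = 7843.4/12 = 653.62 kip·ft.

M_n ≈ 654 kip·ft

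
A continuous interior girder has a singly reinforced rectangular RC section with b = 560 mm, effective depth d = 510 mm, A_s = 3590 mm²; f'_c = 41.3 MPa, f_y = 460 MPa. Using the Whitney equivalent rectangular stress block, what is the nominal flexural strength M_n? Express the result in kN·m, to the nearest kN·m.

T = A_s f_y = 3590 × 460 = 1651400 N = 1651.4 kN.
From C = T: a = T/(0.85 f'_c b) = 1651400/(0.85 × 41.3 × 560) = 84.00 mm.
M_n = T(d − a/2) = 1651.4 kN × (510 − 42) mm = 772.86 kN·m.

M_n ≈ 773 kN·m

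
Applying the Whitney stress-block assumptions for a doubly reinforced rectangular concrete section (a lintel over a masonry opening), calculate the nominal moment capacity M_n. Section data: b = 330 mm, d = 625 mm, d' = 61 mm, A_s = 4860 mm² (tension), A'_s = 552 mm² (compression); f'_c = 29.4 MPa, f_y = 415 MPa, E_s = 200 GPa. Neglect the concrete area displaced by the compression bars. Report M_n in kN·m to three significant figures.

M_n ≈ 1050 kN·m

Assume both tension and compression steel yield.
Net tension couple steel: A_s − A'_s = 4308 mm².
a = (A_s − A'_s) f_y / (0.85 f'_c b) = 1787820/(0.85 × 29.4 × 330) = 216.79 mm.
c = a/β₁ = 216.79/0.84 = 258.08 mm; ε'_s = 0.003(c − d')/c = 0.0023 ≥ f_y/E_s = 0.0021, so compression steel does yield.
M_n = (A_s − A'_s) f_y (d − a/2) + A'_s f_y (d − d') = [1787820 × (625 − 108.395) + 229080 × (625 − 61)] × 10⁻⁶ = 923.60 + 129.20 = 1052.80 kN·m.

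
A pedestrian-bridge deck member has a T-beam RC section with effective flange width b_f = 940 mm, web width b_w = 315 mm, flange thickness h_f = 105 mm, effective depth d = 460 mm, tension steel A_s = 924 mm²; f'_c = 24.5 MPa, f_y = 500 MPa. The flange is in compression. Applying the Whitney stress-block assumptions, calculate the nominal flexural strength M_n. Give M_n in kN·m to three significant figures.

M_n ≈ 207 kN·m

Tension: T = A_s f_y = 924 × 500 = 462000 N.
Try a within the flange: a = T/(0.85 f'_c b_f) = 462000/(0.85 × 24.5 × 940) = 23.60 mm.
Since a = 23.60 ≤ h_f = 105 mm, the stress block lies entirely in the flange; analyse as a rectangular beam of width b_f.
M_n = T(d − a/2) = 462000 × (460 − 11.8) = 207.07 × 10⁶ N·mm.
M_n = 207.07 kN·m.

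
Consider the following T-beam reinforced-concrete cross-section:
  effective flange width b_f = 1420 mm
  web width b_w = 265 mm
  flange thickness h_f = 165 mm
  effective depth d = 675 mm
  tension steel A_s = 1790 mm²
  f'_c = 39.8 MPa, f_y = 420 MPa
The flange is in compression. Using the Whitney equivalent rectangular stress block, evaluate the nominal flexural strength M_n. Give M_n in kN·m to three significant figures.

Tension: T = A_s f_y = 1790 × 420 = 751800 N.
Try a within the flange: a = T/(0.85 f'_c b_f) = 751800/(0.85 × 39.8 × 1420) = 15.65 mm.
Since a = 15.65 ≤ h_f = 165 mm, the stress block lies entirely in the flange; analyse as a rectangular beam of width b_f.
M_n = T(d − a/2) = 751800 × (675 − 7.825) = 501.58 × 10⁶ N·mm.
M_n = 501.58 kN·m.

M_n ≈ 502 kN·m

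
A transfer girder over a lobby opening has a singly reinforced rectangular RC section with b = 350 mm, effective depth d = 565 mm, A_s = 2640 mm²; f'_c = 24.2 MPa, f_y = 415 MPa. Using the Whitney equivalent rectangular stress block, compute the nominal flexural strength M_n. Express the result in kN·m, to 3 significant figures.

T = A_s f_y = 2640 × 415 = 1095600 N = 1095.6 kN.
From C = T: a = T/(0.85 f'_c b) = 1095600/(0.85 × 24.2 × 350) = 152.18 mm.
M_n = T(d − a/2) = 1095.6 kN × (565 − 76.09) mm = 535.65 kN·m.

M_n ≈ 536 kN·m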